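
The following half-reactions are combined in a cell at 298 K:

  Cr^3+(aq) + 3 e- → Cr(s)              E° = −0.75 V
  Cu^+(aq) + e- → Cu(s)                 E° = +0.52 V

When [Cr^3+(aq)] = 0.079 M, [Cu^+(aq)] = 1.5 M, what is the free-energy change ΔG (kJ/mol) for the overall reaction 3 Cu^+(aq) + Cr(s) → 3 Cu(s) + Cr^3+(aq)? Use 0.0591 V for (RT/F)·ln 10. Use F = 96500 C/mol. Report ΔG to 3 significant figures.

−377 kJ/mol

The standard cell potential is +0.52 − (−0.75) = +1.27 V, with n = 3 electrons in the balanced equation.
Q = [Cr^3+(aq)] / [Cu^+(aq)]^3 = 0.0234, so log Q = −1.631 and E = +1.27 − (0.0591/3)(−1.631) = +1.3021 V.
Then ΔG = −nFE = −3 × 96500 × +1.3021 J/mol = −377 kJ/mol.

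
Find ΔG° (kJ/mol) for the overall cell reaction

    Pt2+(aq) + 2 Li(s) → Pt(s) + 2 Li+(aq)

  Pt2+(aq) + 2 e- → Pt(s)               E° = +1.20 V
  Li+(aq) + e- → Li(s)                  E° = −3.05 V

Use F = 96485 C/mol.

−820 kJ/mol

In the reaction as written Pt2+(aq) is reduced, so the Pt²⁺/Pt couple is the cathode and Li⁺/Li is the anode.
E°cell = +1.20 − (−3.05) = +4.25 V; balancing electrons gives n = 2.
ΔG° = −nFE°cell = −(2)(96485)(+4.25) J/mol = −820 kJ/mol.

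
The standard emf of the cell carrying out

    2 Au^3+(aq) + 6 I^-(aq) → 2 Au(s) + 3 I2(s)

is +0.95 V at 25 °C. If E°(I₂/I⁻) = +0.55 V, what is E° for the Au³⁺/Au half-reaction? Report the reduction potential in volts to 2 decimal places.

In the reaction as written the Au³⁺/Au couple is reduced (cathode) and I₂/I⁻ is oxidized (anode), so E°cell = E°(Au³⁺/Au) − E°(I₂/I⁻).
E°(Au³⁺/Au) = E°cell + E°(anode) = +0.95 + (+0.55) = +1.50 V.

+1.50 V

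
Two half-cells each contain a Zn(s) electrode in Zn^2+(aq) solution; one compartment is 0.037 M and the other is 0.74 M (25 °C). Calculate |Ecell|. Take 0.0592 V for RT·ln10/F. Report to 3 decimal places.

For a concentration cell E°cell = 0, since both electrodes use the same couple.
The compartment with the higher Zn^2+(aq) concentration (0.74 M) acts as the cathode; ions are reduced there and produced at the dilute (0.037 M) anode.
With n = 2, Ecell = −(0.0592/2)·log([dilute]/[conc]) = −(0.0592/2)·log(0.037/0.74) = +0.039 V.

0.039 V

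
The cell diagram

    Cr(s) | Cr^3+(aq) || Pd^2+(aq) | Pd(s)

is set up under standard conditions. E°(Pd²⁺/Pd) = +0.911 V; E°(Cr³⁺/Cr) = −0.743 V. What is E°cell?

+1.654 V

By convention the left-hand electrode in cell notation is the anode (oxidation) and the right-hand electrode is the cathode (reduction).
E°cell = E°(right) − E°(left) = +0.911 − (−0.743) = +1.654 V.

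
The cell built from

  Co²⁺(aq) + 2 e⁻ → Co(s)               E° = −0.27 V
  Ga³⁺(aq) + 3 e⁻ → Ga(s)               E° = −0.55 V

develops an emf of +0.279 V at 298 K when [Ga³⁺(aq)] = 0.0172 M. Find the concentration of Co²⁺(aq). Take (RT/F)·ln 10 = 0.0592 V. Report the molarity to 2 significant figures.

0.062 M

The Co²⁺/Co couple has the larger reduction potential, so it is the cathode: E°cell = −0.27 − (−0.55) = +0.28 V and n = 6.
Rearranging E = E° − (0.0592/n)·log Q gives log Q = 6(+0.28 − (+0.279))/0.0592 = 0.101.
Balancing electrons gives 3 Co²⁺(aq) + 2 Ga(s) → 3 Co(s) + 2 Ga³⁺(aq); thus Q = [Ga³⁺(aq)]^2 / [Co²⁺(aq)]^3.
Solving for the unknown gives log [Co²⁺(aq)] = −1.210, so [Co²⁺(aq)] ≈ 0.062 M.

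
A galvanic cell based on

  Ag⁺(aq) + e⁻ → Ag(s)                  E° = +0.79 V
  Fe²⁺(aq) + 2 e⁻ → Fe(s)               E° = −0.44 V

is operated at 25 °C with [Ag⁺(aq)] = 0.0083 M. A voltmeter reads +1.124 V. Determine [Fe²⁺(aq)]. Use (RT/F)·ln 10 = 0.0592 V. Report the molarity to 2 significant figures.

Ag⁺/Ag is the cathode (higher E°); E°cell = +0.79 − (−0.44) = +1.23 V with n = 2.
Since E = E° − (0.0592/n)·log Q, log Q = n(E° − E)/0.0592 = 3.581.
For 2 Ag⁺(aq) + Fe(s) → 2 Ag(s) + Fe²⁺(aq), the reaction quotient is Q = [Fe²⁺(aq)] / [Ag⁺(aq)]^2.
Substituting the known concentrations and solving, log [Fe²⁺(aq)] = −0.581 and [Fe²⁺(aq)] = 0.26 M.

0.26 M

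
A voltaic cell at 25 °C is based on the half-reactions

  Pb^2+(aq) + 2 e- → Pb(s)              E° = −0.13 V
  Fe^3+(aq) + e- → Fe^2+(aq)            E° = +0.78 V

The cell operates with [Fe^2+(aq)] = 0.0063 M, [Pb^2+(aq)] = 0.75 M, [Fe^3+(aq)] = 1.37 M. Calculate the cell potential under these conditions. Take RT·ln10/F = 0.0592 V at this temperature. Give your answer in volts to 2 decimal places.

The Fe³⁺/Fe²⁺ couple has the more positive E°, so it is the cathode; Pb²⁺/Pb is the anode.
E°cell = +0.78 − (−0.13) = +0.91 V, with n = 2 electrons transferred.
The balanced reaction is 2 Fe^3+(aq) + Pb(s) → 2 Fe^2+(aq) + Pb^2+(aq), so Q = ([Fe^2+(aq)]^2·[Pb^2+(aq)]) / [Fe^3+(aq)]^2 = 1.59×10^−5 and log Q = −4.800.
Applying E = E° − (RT ln10/nF)·log Q gives +0.91 − (0.0592/2)(−4.800) = +1.05 V.

+1.05 V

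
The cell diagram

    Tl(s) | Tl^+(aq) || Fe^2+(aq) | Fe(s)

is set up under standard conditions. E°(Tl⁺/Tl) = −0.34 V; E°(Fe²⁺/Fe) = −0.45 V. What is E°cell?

−0.11 V

By convention the left-hand electrode in cell notation is the anode (oxidation) and the right-hand electrode is the cathode (reduction).
E°cell = E°(right) − E°(left) = −0.45 − (−0.34) = −0.11 V.
The negative sign shows that, as written, the cell would require an external voltage to drive the reaction.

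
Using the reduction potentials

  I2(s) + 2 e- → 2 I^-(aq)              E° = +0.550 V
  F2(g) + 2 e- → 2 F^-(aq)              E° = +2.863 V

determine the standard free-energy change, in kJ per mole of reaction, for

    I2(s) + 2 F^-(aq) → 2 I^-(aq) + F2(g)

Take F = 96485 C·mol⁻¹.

+446 kJ/mol

In the reaction as written I2(s) is reduced, so the I₂/I⁻ couple is the cathode and F₂/F⁻ is the anode.
E°cell = +0.550 − (+2.863) = −2.313 V; balancing electrons gives n = 2.
ΔG° = −nFE°cell = −(2)(96485)(−2.313) J/mol = +446 kJ/mol.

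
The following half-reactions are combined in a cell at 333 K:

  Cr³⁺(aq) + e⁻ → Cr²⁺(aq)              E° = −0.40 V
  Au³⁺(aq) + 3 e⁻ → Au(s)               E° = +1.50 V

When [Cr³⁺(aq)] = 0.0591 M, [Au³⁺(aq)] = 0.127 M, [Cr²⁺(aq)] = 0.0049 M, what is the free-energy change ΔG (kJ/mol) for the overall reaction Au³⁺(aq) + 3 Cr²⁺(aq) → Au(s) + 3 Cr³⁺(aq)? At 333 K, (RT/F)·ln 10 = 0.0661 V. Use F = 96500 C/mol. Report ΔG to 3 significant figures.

E°cell = +1.50 − (−0.40) = +1.90 V; the balanced reaction transfers n = 3 electrons.
The reaction quotient is [Cr³⁺(aq)]^3 / ([Au³⁺(aq)]·[Cr²⁺(aq)]^3) = 1.38×10^4; by Nernst, E = +1.90 − (0.0661/3)(4.140) = +1.8088 V.
ΔG = −nFE = −(3)(96500)(+1.8088) J/mol = −524 kJ/mol.

−524 kJ/mol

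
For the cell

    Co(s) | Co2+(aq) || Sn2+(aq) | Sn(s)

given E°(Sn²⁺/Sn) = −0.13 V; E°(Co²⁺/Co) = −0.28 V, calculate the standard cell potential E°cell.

By convention the left-hand electrode in cell notation is the anode (oxidation) and the right-hand electrode is the cathode (reduction).
E°cell = E°(right) − E°(left) = −0.13 − (−0.28) = +0.15 V.

+0.15 V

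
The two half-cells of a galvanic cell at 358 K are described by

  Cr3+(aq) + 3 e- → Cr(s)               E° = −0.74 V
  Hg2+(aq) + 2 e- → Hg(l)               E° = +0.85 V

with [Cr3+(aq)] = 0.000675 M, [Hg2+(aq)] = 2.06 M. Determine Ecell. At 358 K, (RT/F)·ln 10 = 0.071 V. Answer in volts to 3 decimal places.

+1.676 V

Since E°(Hg²⁺/Hg) > E°(Cr³⁺/Cr), Hg²⁺/Hg serves as the cathode.
E°cell = +0.85 − (−0.74) = +1.59 V, with n = 6 electrons transferred.
The balanced reaction is 3 Hg2+(aq) + 2 Cr(s) → 3 Hg(l) + 2 Cr3+(aq), so Q = [Cr3+(aq)]^2 / [Hg2+(aq)]^3 = 5.21×10^−8 and log Q = −7.283.
By the Nernst equation, E = +1.59 − (0.071/6)·(−7.283) = +1.676 V.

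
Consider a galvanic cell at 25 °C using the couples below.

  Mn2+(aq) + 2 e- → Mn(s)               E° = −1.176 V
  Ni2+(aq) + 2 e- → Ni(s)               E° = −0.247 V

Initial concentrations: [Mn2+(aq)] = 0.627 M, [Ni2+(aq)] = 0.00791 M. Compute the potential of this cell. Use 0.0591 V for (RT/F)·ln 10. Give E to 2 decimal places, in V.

+0.87 V

The Ni²⁺/Ni couple has the more positive E°, so it is the cathode; Mn²⁺/Mn is the anode.
E°cell = E°cat − E°an = −0.247 − (−1.176) = +0.929 V; n = 2.
Balancing gives Ni2+(aq) + Mn(s) → Ni(s) + Mn2+(aq); hence Q = [Mn2+(aq)] / [Ni2+(aq)] = 79.3 (log Q = 1.899).
Applying E = E° − (RT ln10/nF)·log Q gives +0.929 − (0.0591/2)(1.899) = +0.87 V.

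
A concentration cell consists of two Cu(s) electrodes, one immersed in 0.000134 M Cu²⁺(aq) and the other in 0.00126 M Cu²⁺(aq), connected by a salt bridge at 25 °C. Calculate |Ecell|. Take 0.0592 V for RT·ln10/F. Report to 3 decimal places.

0.029 V

For a concentration cell E°cell = 0, since both electrodes use the same couple.
The compartment with the higher Cu²⁺(aq) concentration (0.00126 M) acts as the cathode; ions are reduced there and produced at the dilute (0.000134 M) anode.
With n = 2, Ecell = −(0.0592/2)·log([dilute]/[conc]) = −(0.0592/2)·log(0.000134/0.00126) = +0.029 V.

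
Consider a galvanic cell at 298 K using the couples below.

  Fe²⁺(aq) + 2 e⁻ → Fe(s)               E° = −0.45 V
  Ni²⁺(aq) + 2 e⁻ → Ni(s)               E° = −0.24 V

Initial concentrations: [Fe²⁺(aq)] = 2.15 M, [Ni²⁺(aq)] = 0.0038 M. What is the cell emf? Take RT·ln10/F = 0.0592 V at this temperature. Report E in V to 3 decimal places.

+0.129 V

The Ni²⁺/Ni couple has the more positive E°, so it is the cathode; Fe²⁺/Fe is the anode.
The standard potential is −0.24 − (−0.45) = +0.21 V and the balanced reaction transfers n = 2 electrons.
The balanced reaction is Ni²⁺(aq) + Fe(s) → Ni(s) + Fe²⁺(aq), so Q = [Fe²⁺(aq)] / [Ni²⁺(aq)] = 566 and log Q = 2.753.
By the Nernst equation, E = +0.21 − (0.0592/2)·(2.753) = +0.129 V.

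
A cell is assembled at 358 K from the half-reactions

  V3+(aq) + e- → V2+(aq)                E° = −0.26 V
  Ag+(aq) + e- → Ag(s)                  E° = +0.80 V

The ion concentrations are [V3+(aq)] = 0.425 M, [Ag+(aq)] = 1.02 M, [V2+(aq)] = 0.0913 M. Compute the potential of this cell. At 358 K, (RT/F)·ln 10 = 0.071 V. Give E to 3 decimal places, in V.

+1.013 V

Since E°(Ag⁺/Ag) > E°(V³⁺/V²⁺), Ag⁺/Ag serves as the cathode.
E°cell = +0.80 − (−0.26) = +1.06 V, with n = 1 electron transferred.
For the overall reaction Ag+(aq) + V2+(aq) → Ag(s) + V3+(aq), Q = [V3+(aq)] / ([Ag+(aq)]·[V2+(aq)]) = 4.56, giving log Q = 0.659.
Applying E = E° − (RT ln10/nF)·log Q gives +1.06 − (0.071/1)(0.659) = +1.013 V.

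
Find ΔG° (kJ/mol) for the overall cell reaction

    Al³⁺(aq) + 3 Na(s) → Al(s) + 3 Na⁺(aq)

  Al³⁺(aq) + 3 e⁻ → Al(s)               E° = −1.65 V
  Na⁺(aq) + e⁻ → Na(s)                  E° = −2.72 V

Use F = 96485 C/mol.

In the reaction as written Al³⁺(aq) is reduced, so the Al³⁺/Al couple is the cathode and Na⁺/Na is the anode.
E°cell = −1.65 − (−2.72) = +1.07 V; balancing electrons gives n = 3.
ΔG° = −nFE°cell = −(3)(96485)(+1.07) J/mol = −310 kJ/mol.

−310 kJ/mol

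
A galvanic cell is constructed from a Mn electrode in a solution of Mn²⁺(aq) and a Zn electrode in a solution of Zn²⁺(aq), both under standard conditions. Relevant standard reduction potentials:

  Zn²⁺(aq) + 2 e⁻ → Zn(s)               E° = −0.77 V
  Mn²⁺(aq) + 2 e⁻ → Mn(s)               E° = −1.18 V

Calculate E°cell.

+0.41 V

The Zn²⁺/Zn couple has the higher E°, so Zn ion is reduced (cathode) and Mn is oxidized (anode).
E°cell = E°(cathode) − E°(anode) = −0.77 − (−1.18) = +0.41 V.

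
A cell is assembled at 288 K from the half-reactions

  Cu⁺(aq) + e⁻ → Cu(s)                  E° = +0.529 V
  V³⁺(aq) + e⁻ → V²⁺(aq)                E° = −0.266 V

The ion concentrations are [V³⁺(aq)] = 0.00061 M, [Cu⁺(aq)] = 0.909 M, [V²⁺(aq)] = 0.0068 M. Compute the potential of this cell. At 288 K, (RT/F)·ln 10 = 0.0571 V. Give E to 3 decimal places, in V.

+0.852 V

The Cu⁺/Cu couple has the more positive E°, so it is the cathode; V³⁺/V²⁺ is the anode.
E°cell = +0.529 − (−0.266) = +0.795 V, with n = 1 electron transferred.
Balancing gives Cu⁺(aq) + V²⁺(aq) → Cu(s) + V³⁺(aq); hence Q = [V³⁺(aq)] / ([Cu⁺(aq)]·[V²⁺(aq)]) = 0.0987 (log Q = −1.006).
Applying E = E° − (RT ln10/nF)·log Q gives +0.795 − (0.0571/1)(−1.006) = +0.852 V.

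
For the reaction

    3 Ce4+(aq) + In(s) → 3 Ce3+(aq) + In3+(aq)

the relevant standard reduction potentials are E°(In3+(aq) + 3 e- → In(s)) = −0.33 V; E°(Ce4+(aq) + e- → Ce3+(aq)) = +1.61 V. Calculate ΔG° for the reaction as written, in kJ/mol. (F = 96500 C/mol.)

−562 kJ/mol

In the reaction as written Ce4+(aq) is reduced, so the Ce⁴⁺/Ce³⁺ couple is the cathode and In³⁺/In is the anode.
E°cell = +1.61 − (−0.33) = +1.94 V; balancing electrons gives n = 3.
ΔG° = −nFE°cell = −(3)(96500)(+1.94) J/mol = −562 kJ/mol.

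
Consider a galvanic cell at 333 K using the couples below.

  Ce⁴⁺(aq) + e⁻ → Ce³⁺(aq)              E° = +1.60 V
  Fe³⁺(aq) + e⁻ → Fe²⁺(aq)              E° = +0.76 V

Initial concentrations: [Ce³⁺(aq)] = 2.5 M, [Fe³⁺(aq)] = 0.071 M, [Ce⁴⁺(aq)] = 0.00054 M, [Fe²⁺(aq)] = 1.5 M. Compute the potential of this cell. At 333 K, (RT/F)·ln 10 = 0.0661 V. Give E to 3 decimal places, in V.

The Ce⁴⁺/Ce³⁺ couple has the more positive E°, so it is the cathode; Fe³⁺/Fe²⁺ is the anode.
E°cell = +1.60 − (+0.76) = +0.84 V, with n = 1 electron transferred.
For the overall reaction Ce⁴⁺(aq) + Fe²⁺(aq) → Ce³⁺(aq) + Fe³⁺(aq), Q = ([Ce³⁺(aq)]·[Fe³⁺(aq)]) / ([Ce⁴⁺(aq)]·[Fe²⁺(aq)]) = 219, giving log Q = 2.341.
E = E° − (0.0661/n)·log Q = +0.84 − (0.0661/1)(2.341) = +0.685 V.

+0.685 V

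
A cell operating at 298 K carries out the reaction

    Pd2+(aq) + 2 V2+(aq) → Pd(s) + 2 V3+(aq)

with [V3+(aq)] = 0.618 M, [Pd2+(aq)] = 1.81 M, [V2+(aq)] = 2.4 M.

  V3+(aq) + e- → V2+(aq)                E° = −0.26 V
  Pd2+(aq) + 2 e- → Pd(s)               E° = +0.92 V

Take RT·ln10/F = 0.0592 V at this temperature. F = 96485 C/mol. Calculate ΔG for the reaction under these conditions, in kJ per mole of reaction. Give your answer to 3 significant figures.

−236 kJ/mol

With Pd²⁺/Pd reduced at the cathode, E°cell = +0.92 − (−0.26) = +1.18 V and n = 2.
Here Q = [V3+(aq)]^2 / ([Pd2+(aq)]·[V2+(aq)]^2) = 0.0366 (log Q = −1.436), giving E = +1.18 − (0.0592/2)·(−1.436) = +1.2225 V.
Finally ΔG = −nFE = −(2)(96485 C/mol)(+1.2225 V) = −236 kJ/mol.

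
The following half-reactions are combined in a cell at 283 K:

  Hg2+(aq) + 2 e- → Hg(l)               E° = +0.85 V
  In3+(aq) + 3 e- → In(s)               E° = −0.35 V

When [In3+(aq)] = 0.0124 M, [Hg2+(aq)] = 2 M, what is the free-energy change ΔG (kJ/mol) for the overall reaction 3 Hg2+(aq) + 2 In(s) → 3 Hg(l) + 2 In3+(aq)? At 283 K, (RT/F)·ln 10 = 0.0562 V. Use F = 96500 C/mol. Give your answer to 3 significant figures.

E°cell = +0.85 − (−0.35) = +1.20 V; the balanced reaction transfers n = 6 electrons.
Q = [In3+(aq)]^2 / [Hg2+(aq)]^3 = 1.92×10^−5, so log Q = −4.716 and E = +1.20 − (0.0562/6)(−4.716) = +1.2442 V.
ΔG = −nFE = −(6)(96500)(+1.2442) J/mol = −720 kJ/mol.

−720 kJ/mol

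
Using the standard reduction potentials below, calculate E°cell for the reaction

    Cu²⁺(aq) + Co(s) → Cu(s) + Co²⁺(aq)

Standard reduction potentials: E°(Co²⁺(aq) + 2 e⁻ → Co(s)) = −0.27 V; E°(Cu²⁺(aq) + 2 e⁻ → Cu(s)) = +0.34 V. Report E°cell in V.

Cu²⁺(aq) gains electrons, so the Cu²⁺/Cu couple is the cathode; the Co²⁺/Co couple is the anode.
E°cell = E°(cathode) − E°(anode) = +0.34 − (−0.27) = +0.61 V.

+0.61 V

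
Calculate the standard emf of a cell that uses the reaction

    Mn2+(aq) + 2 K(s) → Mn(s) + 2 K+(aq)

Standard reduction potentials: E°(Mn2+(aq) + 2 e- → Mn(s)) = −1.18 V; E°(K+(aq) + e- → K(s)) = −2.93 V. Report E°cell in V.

Mn2+(aq) gains electrons, so the Mn²⁺/Mn couple is the cathode; the K⁺/K couple is the anode.
E°cell = E°(cathode) − E°(anode) = −1.18 − (−2.93) = +1.75 V.

+1.75 V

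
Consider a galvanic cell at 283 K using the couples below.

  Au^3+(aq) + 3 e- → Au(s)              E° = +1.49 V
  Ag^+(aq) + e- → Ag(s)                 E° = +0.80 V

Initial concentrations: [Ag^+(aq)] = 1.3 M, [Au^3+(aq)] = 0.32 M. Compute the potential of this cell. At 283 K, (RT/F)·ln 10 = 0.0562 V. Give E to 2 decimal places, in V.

+0.67 V

The Au³⁺/Au couple has the more positive E°, so it is the cathode; Ag⁺/Ag is the anode.
E°cell = +1.49 − (+0.80) = +0.69 V, with n = 3 electrons transferred.
The balanced reaction is Au^3+(aq) + 3 Ag(s) → Au(s) + 3 Ag^+(aq), so Q = [Ag^+(aq)]^3 / [Au^3+(aq)] = 6.87 and log Q = 0.837.
By the Nernst equation, E = +0.69 − (0.0562/3)·(0.837) = +0.67 V.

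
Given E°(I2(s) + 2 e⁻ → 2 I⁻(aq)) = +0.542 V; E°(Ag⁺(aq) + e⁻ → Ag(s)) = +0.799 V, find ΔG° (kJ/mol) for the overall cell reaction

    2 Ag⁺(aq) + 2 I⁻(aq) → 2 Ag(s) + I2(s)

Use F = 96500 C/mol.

−49.6 kJ/mol

In the reaction as written Ag⁺(aq) is reduced, so the Ag⁺/Ag couple is the cathode and I₂/I⁻ is the anode.
E°cell = +0.799 − (+0.542) = +0.257 V; balancing electrons gives n = 2.
ΔG° = −nFE°cell = −(2)(96500)(+0.257) J/mol = −49.6 kJ/mol.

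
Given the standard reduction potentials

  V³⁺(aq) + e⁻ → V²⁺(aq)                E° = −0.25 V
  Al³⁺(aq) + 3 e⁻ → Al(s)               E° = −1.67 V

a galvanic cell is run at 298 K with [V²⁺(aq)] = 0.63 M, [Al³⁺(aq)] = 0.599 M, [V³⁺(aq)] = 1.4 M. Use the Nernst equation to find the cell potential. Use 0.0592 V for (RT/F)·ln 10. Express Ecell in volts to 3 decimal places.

Since E°(V³⁺/V²⁺) > E°(Al³⁺/Al), V³⁺/V²⁺ serves as the cathode.
E°cell = E°cat − E°an = −0.25 − (−1.67) = +1.42 V; n = 3.
The balanced reaction is 3 V³⁺(aq) + Al(s) → 3 V²⁺(aq) + Al³⁺(aq), so Q = ([V²⁺(aq)]^3·[Al³⁺(aq)]) / [V³⁺(aq)]^3 = 0.0546 and log Q = −1.263.
E = E° − (0.0592/n)·log Q = +1.42 − (0.0592/3)(−1.263) = +1.445 V.

+1.445 V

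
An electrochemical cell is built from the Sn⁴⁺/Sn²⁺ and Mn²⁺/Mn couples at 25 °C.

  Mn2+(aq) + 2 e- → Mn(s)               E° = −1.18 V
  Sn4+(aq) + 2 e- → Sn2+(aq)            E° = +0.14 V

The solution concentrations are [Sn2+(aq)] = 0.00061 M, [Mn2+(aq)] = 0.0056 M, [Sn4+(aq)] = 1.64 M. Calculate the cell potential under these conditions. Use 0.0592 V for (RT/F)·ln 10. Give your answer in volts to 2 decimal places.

Since E°(Sn⁴⁺/Sn²⁺) > E°(Mn²⁺/Mn), Sn⁴⁺/Sn²⁺ serves as the cathode.
E°cell = E°cat − E°an = +0.14 − (−1.18) = +1.32 V; n = 2.
Balancing gives Sn4+(aq) + Mn(s) → Sn2+(aq) + Mn2+(aq); hence Q = ([Sn2+(aq)]·[Mn2+(aq)]) / [Sn4+(aq)] = 2.08×10^−6 (log Q = −5.681).
Applying E = E° − (RT ln10/nF)·log Q gives +1.32 − (0.0592/2)(−5.681) = +1.49 V.

+1.49 V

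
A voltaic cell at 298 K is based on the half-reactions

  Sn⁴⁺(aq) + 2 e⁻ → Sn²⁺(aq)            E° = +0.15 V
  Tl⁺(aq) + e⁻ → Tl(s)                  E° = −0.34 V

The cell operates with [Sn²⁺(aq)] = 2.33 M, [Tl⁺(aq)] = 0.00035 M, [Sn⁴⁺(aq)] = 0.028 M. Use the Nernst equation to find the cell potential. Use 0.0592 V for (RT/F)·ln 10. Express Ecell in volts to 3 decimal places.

Since E°(Sn⁴⁺/Sn²⁺) > E°(Tl⁺/Tl), Sn⁴⁺/Sn²⁺ serves as the cathode.
E°cell = E°cat − E°an = +0.15 − (−0.34) = +0.49 V; n = 2.
For the overall reaction Sn⁴⁺(aq) + 2 Tl(s) → Sn²⁺(aq) + 2 Tl⁺(aq), Q = ([Sn²⁺(aq)]·[Tl⁺(aq)]^2) / [Sn⁴⁺(aq)] = 1.02×10^−5, giving log Q = −4.992.
E = E° − (0.0592/n)·log Q = +0.49 − (0.0592/2)(−4.992) = +0.638 V.

+0.638 V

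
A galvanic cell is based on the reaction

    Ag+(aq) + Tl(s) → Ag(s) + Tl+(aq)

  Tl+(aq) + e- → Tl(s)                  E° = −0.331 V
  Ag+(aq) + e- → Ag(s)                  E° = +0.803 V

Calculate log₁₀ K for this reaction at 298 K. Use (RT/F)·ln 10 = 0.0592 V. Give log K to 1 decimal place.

The Ag⁺/Ag couple is reduced (cathode); E°cell = +0.803 − (−0.331) = +1.134 V with n = 1.
At equilibrium E = 0, so log K = nE°cell / 0.0592 = (1)(+1.134) / 0.0592 = 19.2.

log K = 19.2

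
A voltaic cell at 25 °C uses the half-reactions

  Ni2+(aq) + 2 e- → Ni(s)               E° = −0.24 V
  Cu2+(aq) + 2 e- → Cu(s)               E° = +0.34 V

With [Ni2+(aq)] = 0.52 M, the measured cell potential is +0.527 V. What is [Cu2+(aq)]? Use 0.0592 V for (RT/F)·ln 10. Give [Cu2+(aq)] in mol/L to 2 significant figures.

With Cu²⁺/Cu at the cathode and Ni²⁺/Ni at the anode, E°cell = +0.34 − (−0.24) = +0.58 V (n = 2).
Since E = E° − (0.0592/n)·log Q, log Q = n(E° − E)/0.0592 = 1.791.
Balancing electrons gives Cu2+(aq) + Ni(s) → Cu(s) + Ni2+(aq); thus Q = [Ni2+(aq)] / [Cu2+(aq)].
Substituting the known concentrations and solving, log [Cu2+(aq)] = −2.075 and [Cu2+(aq)] = 0.0084 M.

0.0084 M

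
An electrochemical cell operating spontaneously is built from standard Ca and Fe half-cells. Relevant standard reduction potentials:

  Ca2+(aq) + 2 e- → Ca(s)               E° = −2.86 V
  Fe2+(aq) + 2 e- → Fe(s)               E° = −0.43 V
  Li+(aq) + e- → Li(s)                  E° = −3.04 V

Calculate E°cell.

+2.43 V

The Fe²⁺/Fe couple has the higher E°, so Fe ion is reduced (cathode) and Ca is oxidized (anode).
E°cell = E°(cathode) − E°(anode) = −0.43 − (−2.86) = +2.43 V.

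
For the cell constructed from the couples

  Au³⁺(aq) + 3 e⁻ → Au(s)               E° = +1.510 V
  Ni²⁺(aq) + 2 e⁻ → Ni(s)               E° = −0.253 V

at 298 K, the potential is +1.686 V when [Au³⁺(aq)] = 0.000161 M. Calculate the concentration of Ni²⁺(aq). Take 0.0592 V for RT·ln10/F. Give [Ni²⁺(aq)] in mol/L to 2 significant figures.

Au³⁺/Au is the cathode (higher E°); E°cell = +1.510 − (−0.253) = +1.763 V with n = 6.
Since E = E° − (0.0592/n)·log Q, log Q = n(E° − E)/0.0592 = 7.804.
Balancing electrons gives 2 Au³⁺(aq) + 3 Ni(s) → 2 Au(s) + 3 Ni²⁺(aq); thus Q = [Ni²⁺(aq)]^3 / [Au³⁺(aq)]^2.
Substituting the known concentrations and solving, log [Ni²⁺(aq)] = 0.073 and [Ni²⁺(aq)] = 1.2 M.

1.2 M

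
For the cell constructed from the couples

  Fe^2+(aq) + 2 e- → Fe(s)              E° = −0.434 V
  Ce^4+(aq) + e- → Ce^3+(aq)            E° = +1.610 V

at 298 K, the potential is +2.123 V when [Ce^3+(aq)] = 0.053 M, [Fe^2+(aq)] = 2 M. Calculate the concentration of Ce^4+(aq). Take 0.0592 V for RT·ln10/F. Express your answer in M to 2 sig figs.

With Ce⁴⁺/Ce³⁺ at the cathode and Fe²⁺/Fe at the anode, E°cell = +1.610 − (−0.434) = +2.044 V (n = 2).
Since E = E° − (0.0592/n)·log Q, log Q = n(E° − E)/0.0592 = −2.669.
The balanced reaction is 2 Ce^4+(aq) + Fe(s) → 2 Ce^3+(aq) + Fe^2+(aq), so Q = ([Ce^3+(aq)]^2·[Fe^2+(aq)]) / [Ce^4+(aq)]^2.
Substituting the known concentrations and solving, log [Ce^4+(aq)] = 0.209 and [Ce^4+(aq)] = 1.6 M.

1.6 M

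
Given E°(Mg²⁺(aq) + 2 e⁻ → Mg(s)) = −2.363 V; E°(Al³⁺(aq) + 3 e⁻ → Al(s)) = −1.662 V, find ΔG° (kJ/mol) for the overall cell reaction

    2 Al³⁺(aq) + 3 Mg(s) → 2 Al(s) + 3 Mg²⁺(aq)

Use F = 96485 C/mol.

In the reaction as written Al³⁺(aq) is reduced, so the Al³⁺/Al couple is the cathode and Mg²⁺/Mg is the anode.
E°cell = −1.662 − (−2.363) = +0.701 V; balancing electrons gives n = 6.
ΔG° = −nFE°cell = −(6)(96485)(+0.701) J/mol = −406 kJ/mol.

−406 kJ/mol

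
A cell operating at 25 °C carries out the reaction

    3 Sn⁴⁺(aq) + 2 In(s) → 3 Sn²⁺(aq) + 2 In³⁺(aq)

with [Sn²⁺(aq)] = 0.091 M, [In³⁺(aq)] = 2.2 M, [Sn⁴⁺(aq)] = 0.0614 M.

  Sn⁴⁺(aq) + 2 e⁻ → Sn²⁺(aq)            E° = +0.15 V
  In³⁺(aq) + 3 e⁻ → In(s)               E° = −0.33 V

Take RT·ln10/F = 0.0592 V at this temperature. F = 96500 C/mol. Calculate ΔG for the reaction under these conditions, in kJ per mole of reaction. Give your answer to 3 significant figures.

−271 kJ/mol

The standard cell potential is +0.15 − (−0.33) = +0.48 V, with n = 6 electrons in the balanced equation.
The reaction quotient is ([Sn²⁺(aq)]^3·[In³⁺(aq)]^2) / [Sn⁴⁺(aq)]^3 = 15.8; by Nernst, E = +0.48 − (0.0592/6)(1.197) = +0.4682 V.
ΔG = −nFE = −(6)(96500)(+0.4682) J/mol = −271 kJ/mol.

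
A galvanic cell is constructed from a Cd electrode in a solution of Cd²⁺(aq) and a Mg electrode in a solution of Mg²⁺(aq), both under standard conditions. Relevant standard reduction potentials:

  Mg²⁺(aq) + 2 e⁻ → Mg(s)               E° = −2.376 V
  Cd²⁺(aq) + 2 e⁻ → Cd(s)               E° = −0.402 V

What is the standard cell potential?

The Cd²⁺/Cd couple has the higher E°, so Cd ion is reduced (cathode) and Mg is oxidized (anode).
E°cell = E°(cathode) − E°(anode) = −0.402 − (−2.376) = +1.974 V.

+1.974 V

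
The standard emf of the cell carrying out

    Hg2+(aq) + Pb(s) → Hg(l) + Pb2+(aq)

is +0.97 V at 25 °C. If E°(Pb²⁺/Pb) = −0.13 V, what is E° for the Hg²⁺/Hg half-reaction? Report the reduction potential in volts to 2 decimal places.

+0.84 V

In the reaction as written the Hg²⁺/Hg couple is reduced (cathode) and Pb²⁺/Pb is oxidized (anode), so E°cell = E°(Hg²⁺/Hg) − E°(Pb²⁺/Pb).
E°(Hg²⁺/Hg) = E°cell + E°(anode) = +0.97 + (−0.13) = +0.84 V.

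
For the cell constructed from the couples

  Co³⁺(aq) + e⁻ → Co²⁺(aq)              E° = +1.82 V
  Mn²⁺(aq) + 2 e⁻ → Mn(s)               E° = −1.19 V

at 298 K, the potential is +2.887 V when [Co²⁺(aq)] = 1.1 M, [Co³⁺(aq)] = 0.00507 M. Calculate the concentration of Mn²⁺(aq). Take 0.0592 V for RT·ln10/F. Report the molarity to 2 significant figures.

0.30 M

Co³⁺/Co²⁺ is the cathode (higher E°); E°cell = +1.82 − (−1.19) = +3.01 V with n = 2.
Since E = E° − (0.0592/n)·log Q, log Q = n(E° − E)/0.0592 = 4.155.
The balanced reaction is 2 Co³⁺(aq) + Mn(s) → 2 Co²⁺(aq) + Mn²⁺(aq), so Q = ([Co²⁺(aq)]^2·[Mn²⁺(aq)]) / [Co³⁺(aq)]^2.
Substituting the known concentrations and solving, log [Mn²⁺(aq)] = −0.518 and [Mn²⁺(aq)] = 0.30 M.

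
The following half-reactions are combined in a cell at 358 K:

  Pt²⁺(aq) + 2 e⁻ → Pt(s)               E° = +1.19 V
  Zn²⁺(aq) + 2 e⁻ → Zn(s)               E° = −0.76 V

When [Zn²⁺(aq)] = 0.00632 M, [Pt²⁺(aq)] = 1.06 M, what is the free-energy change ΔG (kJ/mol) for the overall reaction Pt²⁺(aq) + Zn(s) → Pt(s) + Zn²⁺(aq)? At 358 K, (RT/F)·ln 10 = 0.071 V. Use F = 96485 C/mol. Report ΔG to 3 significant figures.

−392 kJ/mol

With Pt²⁺/Pt reduced at the cathode, E°cell = +1.19 − (−0.76) = +1.95 V and n = 2.
The reaction quotient is [Zn²⁺(aq)] / [Pt²⁺(aq)] = 0.00596; by Nernst, E = +1.95 − (0.071/2)(−2.225) = +2.0290 V.
ΔG = −nFE = −(2)(96485)(+2.0290) J/mol = −392 kJ/mol.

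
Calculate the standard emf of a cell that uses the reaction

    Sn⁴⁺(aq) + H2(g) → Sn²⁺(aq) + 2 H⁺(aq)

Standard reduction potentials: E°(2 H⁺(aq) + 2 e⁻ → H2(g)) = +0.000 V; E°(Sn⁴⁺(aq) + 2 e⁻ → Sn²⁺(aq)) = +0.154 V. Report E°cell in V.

Sn⁴⁺(aq) gains electrons, so the Sn⁴⁺/Sn²⁺ couple is the cathode; the 2H⁺/H₂ couple is the anode.
E°cell = E°(cathode) − E°(anode) = +0.154 − (+0.000) = +0.154 V.

+0.154 V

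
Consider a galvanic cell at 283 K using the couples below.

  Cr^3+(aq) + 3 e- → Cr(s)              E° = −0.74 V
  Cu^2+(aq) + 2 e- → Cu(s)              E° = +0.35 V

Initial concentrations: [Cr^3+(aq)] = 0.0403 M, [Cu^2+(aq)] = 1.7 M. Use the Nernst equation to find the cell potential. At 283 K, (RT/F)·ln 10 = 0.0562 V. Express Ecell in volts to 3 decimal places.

+1.123 V

The Cu²⁺/Cu couple has the more positive E°, so it is the cathode; Cr³⁺/Cr is the anode.
E°cell = +0.35 − (−0.74) = +1.09 V, with n = 6 electrons transferred.
For the overall reaction 3 Cu^2+(aq) + 2 Cr(s) → 3 Cu(s) + 2 Cr^3+(aq), Q = [Cr^3+(aq)]^2 / [Cu^2+(aq)]^3 = 0.000331, giving log Q = −3.481.
By the Nernst equation, E = +1.09 − (0.0562/6)·(−3.481) = +1.123 V.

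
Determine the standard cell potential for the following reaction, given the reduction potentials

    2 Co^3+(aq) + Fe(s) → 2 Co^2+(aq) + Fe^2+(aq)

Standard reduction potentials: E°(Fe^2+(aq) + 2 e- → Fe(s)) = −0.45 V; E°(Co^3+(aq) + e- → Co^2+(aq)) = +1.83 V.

+2.28 V

In the reaction as written, Co^3+(aq) is reduced (cathode) and Fe^2+(aq) is produced by oxidation at the anode.
E°cell = E°(cathode) − E°(anode) = +1.83 − (−0.45) = +2.28 V.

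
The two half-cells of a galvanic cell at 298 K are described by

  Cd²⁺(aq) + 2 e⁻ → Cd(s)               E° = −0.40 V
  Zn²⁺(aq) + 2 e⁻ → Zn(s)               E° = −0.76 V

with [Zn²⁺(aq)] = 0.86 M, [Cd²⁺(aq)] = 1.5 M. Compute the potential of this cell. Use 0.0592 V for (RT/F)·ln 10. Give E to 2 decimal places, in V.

Cd²⁺/Cd is reduced (cathode, E° = −0.40 V) and Zn²⁺/Zn is oxidized (anode).
E°cell = E°cat − E°an = −0.40 − (−0.76) = +0.36 V; n = 2.
For the overall reaction Cd²⁺(aq) + Zn(s) → Cd(s) + Zn²⁺(aq), Q = [Zn²⁺(aq)] / [Cd²⁺(aq)] = 0.573, giving log Q = −0.242.
By the Nernst equation, E = +0.36 − (0.0592/2)·(−0.242) = +0.37 V.

+0.37 V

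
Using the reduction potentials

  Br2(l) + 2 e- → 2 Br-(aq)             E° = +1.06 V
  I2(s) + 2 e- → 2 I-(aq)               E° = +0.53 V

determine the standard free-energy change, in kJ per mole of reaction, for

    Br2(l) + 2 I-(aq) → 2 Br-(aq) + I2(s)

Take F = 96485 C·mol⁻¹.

In the reaction as written Br2(l) is reduced, so the Br₂/Br⁻ couple is the cathode and I₂/I⁻ is the anode.
E°cell = +1.06 − (+0.53) = +0.53 V; balancing electrons gives n = 2.
ΔG° = −nFE°cell = −(2)(96485)(+0.53) J/mol = −102 kJ/mol.

−102 kJ/mol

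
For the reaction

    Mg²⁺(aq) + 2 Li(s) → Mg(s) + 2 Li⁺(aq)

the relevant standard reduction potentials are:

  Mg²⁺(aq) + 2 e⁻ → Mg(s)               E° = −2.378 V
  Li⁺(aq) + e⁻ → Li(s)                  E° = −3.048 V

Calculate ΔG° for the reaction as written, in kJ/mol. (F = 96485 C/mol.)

In the reaction as written Mg²⁺(aq) is reduced, so the Mg²⁺/Mg couple is the cathode and Li⁺/Li is the anode.
E°cell = −2.378 − (−3.048) = +0.670 V; balancing electrons gives n = 2.
ΔG° = −nFE°cell = −(2)(96485)(+0.670) J/mol = −129 kJ/mol.

−129 kJ/mol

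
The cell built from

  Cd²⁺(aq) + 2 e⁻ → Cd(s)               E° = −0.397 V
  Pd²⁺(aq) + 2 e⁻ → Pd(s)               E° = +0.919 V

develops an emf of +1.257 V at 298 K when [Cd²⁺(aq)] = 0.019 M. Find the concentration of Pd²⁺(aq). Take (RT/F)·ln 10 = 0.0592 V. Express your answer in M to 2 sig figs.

The Pd²⁺/Pd couple has the larger reduction potential, so it is the cathode: E°cell = +0.919 − (−0.397) = +1.316 V and n = 2.
From the Nernst equation, log Q = n(E° − E)/0.0592 = 2·(+1.316 − (+1.257))/0.0592 = 1.993.
For Pd²⁺(aq) + Cd(s) → Pd(s) + Cd²⁺(aq), the reaction quotient is Q = [Cd²⁺(aq)] / [Pd²⁺(aq)].
Solving for the unknown gives log [Pd²⁺(aq)] = −3.714, so [Pd²⁺(aq)] ≈ 0.00019 M.

0.00019 M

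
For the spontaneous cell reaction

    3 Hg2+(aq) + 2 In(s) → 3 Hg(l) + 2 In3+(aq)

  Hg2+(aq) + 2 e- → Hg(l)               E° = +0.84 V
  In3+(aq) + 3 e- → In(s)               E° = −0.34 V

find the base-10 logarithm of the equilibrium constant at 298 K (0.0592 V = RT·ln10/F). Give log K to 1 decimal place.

The Hg²⁺/Hg couple is reduced (cathode); E°cell = +0.84 − (−0.34) = +1.18 V with n = 6.
At equilibrium E = 0, so log K = nE°cell / 0.0592 = (6)(+1.18) / 0.0592 = 119.6.

log K = 119.6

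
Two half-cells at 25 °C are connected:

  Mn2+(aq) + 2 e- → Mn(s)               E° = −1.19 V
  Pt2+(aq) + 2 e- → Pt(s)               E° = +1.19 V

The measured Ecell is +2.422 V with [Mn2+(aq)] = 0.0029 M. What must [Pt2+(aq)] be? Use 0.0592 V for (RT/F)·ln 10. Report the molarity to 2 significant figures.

With Pt²⁺/Pt at the cathode and Mn²⁺/Mn at the anode, E°cell = +1.19 − (−1.19) = +2.38 V (n = 2).
Since E = E° − (0.0592/n)·log Q, log Q = n(E° − E)/0.0592 = −1.419.
Balancing electrons gives Pt2+(aq) + Mn(s) → Pt(s) + Mn2+(aq); thus Q = [Mn2+(aq)] / [Pt2+(aq)].
Solving for the unknown gives log [Pt2+(aq)] = −1.119, so [Pt2+(aq)] ≈ 0.076 M.

0.076 M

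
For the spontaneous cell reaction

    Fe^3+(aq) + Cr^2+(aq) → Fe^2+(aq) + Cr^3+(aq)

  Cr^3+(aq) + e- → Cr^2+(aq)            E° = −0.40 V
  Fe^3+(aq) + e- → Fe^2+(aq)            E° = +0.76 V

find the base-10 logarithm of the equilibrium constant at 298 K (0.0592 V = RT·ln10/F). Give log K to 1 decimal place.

log K = 19.6

The Fe³⁺/Fe²⁺ couple is reduced (cathode); E°cell = +0.76 − (−0.40) = +1.16 V with n = 1.
At equilibrium E = 0, so log K = nE°cell / 0.0592 = (1)(+1.16) / 0.0592 = 19.6.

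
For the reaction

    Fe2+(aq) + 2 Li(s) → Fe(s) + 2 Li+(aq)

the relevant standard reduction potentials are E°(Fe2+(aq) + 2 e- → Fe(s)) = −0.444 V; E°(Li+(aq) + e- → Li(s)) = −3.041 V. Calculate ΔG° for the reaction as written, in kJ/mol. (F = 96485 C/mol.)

−501 kJ/mol

In the reaction as written Fe2+(aq) is reduced, so the Fe²⁺/Fe couple is the cathode and Li⁺/Li is the anode.
E°cell = −0.444 − (−3.041) = +2.597 V; balancing electrons gives n = 2.
ΔG° = −nFE°cell = −(2)(96485)(+2.597) J/mol = −501 kJ/mol.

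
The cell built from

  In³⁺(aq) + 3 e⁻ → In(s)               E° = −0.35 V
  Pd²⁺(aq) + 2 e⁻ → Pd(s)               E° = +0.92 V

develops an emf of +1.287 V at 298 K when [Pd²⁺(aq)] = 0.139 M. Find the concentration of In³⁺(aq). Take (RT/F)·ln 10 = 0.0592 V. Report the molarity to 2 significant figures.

0.0071 M

Pd²⁺/Pd is the cathode (higher E°); E°cell = +0.92 − (−0.35) = +1.27 V with n = 6.
Since E = E° − (0.0592/n)·log Q, log Q = n(E° − E)/0.0592 = −1.723.
Balancing electrons gives 3 Pd²⁺(aq) + 2 In(s) → 3 Pd(s) + 2 In³⁺(aq); thus Q = [In³⁺(aq)]^2 / [Pd²⁺(aq)]^3.
Isolating [In³⁺(aq)] in Q = 10^{−1.723} yields log [In³⁺(aq)] = −2.147, i.e. 0.0071 M.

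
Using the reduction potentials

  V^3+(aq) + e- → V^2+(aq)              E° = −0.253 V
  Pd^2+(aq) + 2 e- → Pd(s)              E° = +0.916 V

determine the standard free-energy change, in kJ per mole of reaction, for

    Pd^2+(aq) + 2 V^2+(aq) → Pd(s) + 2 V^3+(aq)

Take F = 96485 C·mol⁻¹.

−226 kJ/mol

In the reaction as written Pd^2+(aq) is reduced, so the Pd²⁺/Pd couple is the cathode and V³⁺/V²⁺ is the anode.
E°cell = +0.916 − (−0.253) = +1.169 V; balancing electrons gives n = 2.
ΔG° = −nFE°cell = −(2)(96485)(+1.169) J/mol = −226 kJ/mol.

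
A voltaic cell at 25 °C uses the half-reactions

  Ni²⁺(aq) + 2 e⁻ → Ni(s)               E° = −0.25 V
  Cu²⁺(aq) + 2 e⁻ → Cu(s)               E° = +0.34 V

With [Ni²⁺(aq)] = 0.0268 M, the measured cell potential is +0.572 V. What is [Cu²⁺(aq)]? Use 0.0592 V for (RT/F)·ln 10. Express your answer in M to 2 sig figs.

0.0066 M

Cu²⁺/Cu is the cathode (higher E°); E°cell = +0.34 − (−0.25) = +0.59 V with n = 2.
From the Nernst equation, log Q = n(E° − E)/0.0592 = 2·(+0.59 − (+0.572))/0.0592 = 0.608.
The balanced reaction is Cu²⁺(aq) + Ni(s) → Cu(s) + Ni²⁺(aq), so Q = [Ni²⁺(aq)] / [Cu²⁺(aq)].
Solving for the unknown gives log [Cu²⁺(aq)] = −2.180, so [Cu²⁺(aq)] ≈ 0.0066 M.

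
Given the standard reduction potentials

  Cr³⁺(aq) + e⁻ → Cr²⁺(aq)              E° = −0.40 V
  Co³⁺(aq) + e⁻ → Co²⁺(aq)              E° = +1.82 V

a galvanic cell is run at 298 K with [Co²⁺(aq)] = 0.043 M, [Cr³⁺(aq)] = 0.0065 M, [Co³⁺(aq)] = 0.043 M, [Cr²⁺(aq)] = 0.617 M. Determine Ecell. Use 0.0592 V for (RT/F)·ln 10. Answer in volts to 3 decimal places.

+2.337 V

The Co³⁺/Co²⁺ couple has the more positive E°, so it is the cathode; Cr³⁺/Cr²⁺ is the anode.
E°cell = E°cat − E°an = +1.82 − (−0.40) = +2.22 V; n = 1.
Balancing gives Co³⁺(aq) + Cr²⁺(aq) → Co²⁺(aq) + Cr³⁺(aq); hence Q = ([Co²⁺(aq)]·[Cr³⁺(aq)]) / ([Co³⁺(aq)]·[Cr²⁺(aq)]) = 0.0105 (log Q = −1.977).
E = E° − (0.0592/n)·log Q = +2.22 − (0.0592/1)(−1.977) = +2.337 V.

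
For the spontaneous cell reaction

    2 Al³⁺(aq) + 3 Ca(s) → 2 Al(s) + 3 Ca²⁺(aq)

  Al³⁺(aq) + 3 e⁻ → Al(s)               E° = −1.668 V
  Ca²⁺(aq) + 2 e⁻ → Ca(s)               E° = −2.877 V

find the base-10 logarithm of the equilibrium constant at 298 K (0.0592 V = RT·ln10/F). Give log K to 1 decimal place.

The Al³⁺/Al couple is reduced (cathode); E°cell = −1.668 − (−2.877) = +1.209 V with n = 6.
At equilibrium E = 0, so log K = nE°cell / 0.0592 = (6)(+1.209) / 0.0592 = 122.5.

log K = 122.5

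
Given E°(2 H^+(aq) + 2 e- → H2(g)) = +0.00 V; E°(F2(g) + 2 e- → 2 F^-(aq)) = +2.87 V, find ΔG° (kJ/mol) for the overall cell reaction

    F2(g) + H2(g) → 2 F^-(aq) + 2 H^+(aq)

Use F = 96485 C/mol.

In the reaction as written F2(g) is reduced, so the F₂/F⁻ couple is the cathode and 2H⁺/H₂ is the anode.
E°cell = +2.87 − (+0.00) = +2.87 V; balancing electrons gives n = 2.
ΔG° = −nFE°cell = −(2)(96485)(+2.87) J/mol = −554 kJ/mol.

−554 kJ/mol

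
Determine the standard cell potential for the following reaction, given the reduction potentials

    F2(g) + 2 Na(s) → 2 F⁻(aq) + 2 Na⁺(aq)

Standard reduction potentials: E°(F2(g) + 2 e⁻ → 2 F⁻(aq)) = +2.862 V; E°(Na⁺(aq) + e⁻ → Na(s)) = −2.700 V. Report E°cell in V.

F2(g) gains electrons, so the F₂/F⁻ couple is the cathode; the Na⁺/Na couple is the anode.
E°cell = E°(cathode) − E°(anode) = +2.862 − (−2.700) = +5.562 V.

+5.562 V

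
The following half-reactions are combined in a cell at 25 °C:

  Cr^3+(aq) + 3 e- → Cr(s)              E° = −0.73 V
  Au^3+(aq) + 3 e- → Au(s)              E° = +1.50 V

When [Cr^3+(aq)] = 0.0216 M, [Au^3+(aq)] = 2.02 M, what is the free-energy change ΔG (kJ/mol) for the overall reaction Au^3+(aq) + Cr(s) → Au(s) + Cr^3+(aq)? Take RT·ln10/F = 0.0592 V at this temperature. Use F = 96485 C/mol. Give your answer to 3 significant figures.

The standard cell potential is +1.50 − (−0.73) = +2.23 V, with n = 3 electrons in the balanced equation.
Here Q = [Cr^3+(aq)] / [Au^3+(aq)] = 0.0107 (log Q = −1.971), giving E = +2.23 − (0.0592/3)·(−1.971) = +2.2689 V.
Then ΔG = −nFE = −3 × 96485 × +2.2689 J/mol = −657 kJ/mol.

−657 kJ/mol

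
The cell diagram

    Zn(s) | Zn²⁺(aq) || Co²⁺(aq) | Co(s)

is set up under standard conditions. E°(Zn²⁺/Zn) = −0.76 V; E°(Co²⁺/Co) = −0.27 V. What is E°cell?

By convention the left-hand electrode in cell notation is the anode (oxidation) and the right-hand electrode is the cathode (reduction).
E°cell = E°(right) − E°(left) = −0.27 − (−0.76) = +0.49 V.

+0.49 V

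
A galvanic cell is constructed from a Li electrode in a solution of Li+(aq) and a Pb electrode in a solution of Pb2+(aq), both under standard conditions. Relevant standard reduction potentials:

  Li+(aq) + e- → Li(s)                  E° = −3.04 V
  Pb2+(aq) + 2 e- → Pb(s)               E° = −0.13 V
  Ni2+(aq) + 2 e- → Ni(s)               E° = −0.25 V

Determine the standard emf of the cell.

The Pb²⁺/Pb couple has the higher E°, so Pb ion is reduced (cathode) and Li is oxidized (anode).
E°cell = E°(cathode) − E°(anode) = −0.13 − (−3.04) = +2.91 V.

+2.91 V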